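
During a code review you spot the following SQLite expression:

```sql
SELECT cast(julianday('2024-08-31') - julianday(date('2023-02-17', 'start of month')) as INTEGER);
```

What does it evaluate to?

`start of month` rewinds 2023-02-17 to 2023-02-01.
27 days remain in February 2023 after the 1st (28 − 1).
Full months from March 2023 through July 2024 contribute their day counts.
Then 31 days into August 2024.
Total: 27 + 31 + 30 + 31 + 30 + 31 + 31 + 30 + 31 + 30 + 31 + 31 + 29 + 31 + 30 + 31 + 30 + 31 + 31 = 577.

577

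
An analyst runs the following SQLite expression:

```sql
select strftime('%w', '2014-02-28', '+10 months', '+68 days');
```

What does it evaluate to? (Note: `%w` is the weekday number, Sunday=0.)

First apply '+10 months', '+68 days': 2014-02-28 → 2015-03-06.
2015-03-06 is a Friday; with Sunday=0 that is 5.

5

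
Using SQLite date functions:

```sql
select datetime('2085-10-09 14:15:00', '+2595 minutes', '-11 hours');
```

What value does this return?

2595 minutes = 43h 15m; +2595 minutes from 2085-10-09 14:15:00 is 2085-10-11 09:30:00 (crosses midnight).
-11 hours from 2085-10-11 09:30:00 is 2085-10-10 22:30:00 (crosses midnight).

2085-10-10 22:30:00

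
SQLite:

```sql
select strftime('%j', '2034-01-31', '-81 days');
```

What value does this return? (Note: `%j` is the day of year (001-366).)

First apply '-81 days': 2034-01-31 → 2033-11-11.
Day-of-year for 2033-11-11: days since 2033-01-01 inclusive = 315, zero-padded to 315.

315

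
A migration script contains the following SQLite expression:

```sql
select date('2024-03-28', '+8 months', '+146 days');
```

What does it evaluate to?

2025-04-23

Adding +8 months to 2024-03-28 gives 2024-11-28.
Applying '+146 days' to 2024-11-28: counting 146 days forward gives 2025-04-23.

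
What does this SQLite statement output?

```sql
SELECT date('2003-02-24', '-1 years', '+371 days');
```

Adding -1 year to 2003-02-24 gives 2002-02-24.
Applying '+371 days' to 2002-02-24: counting 371 days forward gives 2003-03-02.

2003-03-02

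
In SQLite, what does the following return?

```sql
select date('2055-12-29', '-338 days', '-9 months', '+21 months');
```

Applying '-338 days' to 2055-12-29: counting 338 days back gives 2055-01-25.
Adding -9 months to 2055-01-25 gives 2054-04-25.
Adding +21 months to 2054-04-25 gives 2056-01-25.

2056-01-25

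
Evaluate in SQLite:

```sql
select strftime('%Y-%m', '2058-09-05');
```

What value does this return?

`%Y-%m` extracts the year-month: 2058-09.

2058-09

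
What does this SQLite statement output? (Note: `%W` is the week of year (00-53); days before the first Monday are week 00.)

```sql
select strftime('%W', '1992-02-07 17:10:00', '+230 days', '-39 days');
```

32

First apply '+230 days', '-39 days': 1992-02-07 17:10:00 → 1992-08-16 17:10:00.
1992-08-16 is a Sunday. SQLite's %W counts Mondays since the year started; the result is 32.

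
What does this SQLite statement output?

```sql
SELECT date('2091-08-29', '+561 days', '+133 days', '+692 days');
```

2095-06-15

Applying '+561 days' to 2091-08-29: counting 561 days forward gives 2093-03-12.
Applying '+133 days' to 2093-03-12: counting 133 days forward gives 2093-07-23.
Applying '+692 days' to 2093-07-23: counting 692 days forward gives 2095-06-15.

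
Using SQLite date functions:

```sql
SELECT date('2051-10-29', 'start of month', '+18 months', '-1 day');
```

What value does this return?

2053-03-31

`start of month` rewinds 2051-10-29 to 2051-10-01.
Adding +18 months to 2051-10-01 gives 2053-04-01.
Going back 1 day from 2053-04-01 reaches 2053-03-31 (last day of March, 31 days).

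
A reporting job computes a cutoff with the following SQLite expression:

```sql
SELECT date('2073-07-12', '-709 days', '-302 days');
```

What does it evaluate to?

2070-10-05

Applying '-709 days' to 2073-07-12: counting 709 days back gives 2071-08-03.
Applying '-302 days' to 2071-08-03: counting 302 days back gives 2070-10-05.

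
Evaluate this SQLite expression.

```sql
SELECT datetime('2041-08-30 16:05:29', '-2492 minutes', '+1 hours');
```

2492 minutes = 41h 32m; -2492 minutes from 2041-08-30 16:05:29 is 2041-08-28 22:33:29 (crosses midnight).
+1 hours from 2041-08-28 22:33:29 is 2041-08-28 23:33:29.

2041-08-28 23:33:29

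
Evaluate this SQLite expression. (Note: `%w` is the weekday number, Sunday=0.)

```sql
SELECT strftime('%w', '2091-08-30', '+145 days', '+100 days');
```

First apply '+145 days', '+100 days': 2091-08-30 → 2092-05-01.
2092-05-01 is a Thursday; with Sunday=0 that is 4.

4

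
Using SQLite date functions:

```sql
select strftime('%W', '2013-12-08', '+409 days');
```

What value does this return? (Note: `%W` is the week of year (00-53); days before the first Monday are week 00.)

First apply '+409 days': 2013-12-08 → 2015-01-21.
2015-01-21 is a Wednesday. SQLite's %W counts Mondays since the year started; the result is 03.

03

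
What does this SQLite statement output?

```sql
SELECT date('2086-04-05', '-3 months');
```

2086-01-05

Adding -3 months to 2086-04-05 gives 2086-01-05.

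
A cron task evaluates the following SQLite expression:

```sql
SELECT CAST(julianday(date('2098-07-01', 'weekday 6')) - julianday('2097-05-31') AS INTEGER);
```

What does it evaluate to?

400

`weekday 6` advances to the next Saturday; 2098-07-01 is a Tuesday, so it moves forward to 2098-07-05.
0 days remain in May 2097 after the 31st (31 − 31).
Full months from June 2097 through June 2098 contribute their day counts.
Then 5 days into July 2098.
Total: 0 + 30 + 31 + 31 + 30 + 31 + 30 + 31 + 31 + 28 + 31 + 30 + 31 + 30 + 5 = 400.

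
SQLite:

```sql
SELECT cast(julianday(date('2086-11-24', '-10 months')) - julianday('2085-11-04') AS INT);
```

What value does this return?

81

Adding -10 months to 2086-11-24 gives 2086-01-24.
26 days remain in November 2085 after the 4th (30 − 4).
December 2085: 31 days.
Then 24 days into January 2086.
Total: 26 + 31 + 24 = 81.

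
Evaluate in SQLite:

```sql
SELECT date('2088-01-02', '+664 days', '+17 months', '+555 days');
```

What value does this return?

2092-10-02

Applying '+664 days' to 2088-01-02: counting 664 days forward gives 2089-10-27.
Adding +17 months to 2089-10-27 gives 2091-03-27.
Applying '+555 days' to 2091-03-27: counting 555 days forward gives 2092-10-02.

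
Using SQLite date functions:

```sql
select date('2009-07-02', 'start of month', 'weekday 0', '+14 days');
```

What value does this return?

`start of month` rewinds 2009-07-02 to 2009-07-01.
`weekday 0` advances to the next Sunday; 2009-07-01 is a Wednesday, so it moves forward to 2009-07-05.
Advancing 14 more days within July lands on 2009-07-19.

2009-07-19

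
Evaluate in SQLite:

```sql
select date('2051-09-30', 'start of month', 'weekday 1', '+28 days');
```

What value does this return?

`start of month` rewinds 2051-09-30 to 2051-09-01.
`weekday 1` advances to the next Monday; 2051-09-01 is a Friday, so it moves forward to 2051-09-04.
September 2051 has 30 days; 26 remain after the 4th, so 27 days reach 2051-10-01.
Advancing 1 more day within October lands on 2051-10-02.

2051-10-02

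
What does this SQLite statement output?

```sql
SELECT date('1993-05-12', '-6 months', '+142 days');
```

1993-04-03

Adding -6 months to 1993-05-12 gives 1992-11-12.
Applying '+142 days' to 1992-11-12: counting 142 days forward gives 1993-04-03.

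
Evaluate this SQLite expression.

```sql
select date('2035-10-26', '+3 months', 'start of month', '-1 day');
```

2035-12-31

Adding +3 months to 2035-10-26 gives 2036-01-26.
`start of month` rewinds 2036-01-26 to 2036-01-01.
Going back 1 day from 2036-01-01 reaches 2035-12-31 (last day of December, 31 days).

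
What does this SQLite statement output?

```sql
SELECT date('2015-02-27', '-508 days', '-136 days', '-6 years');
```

Applying '-508 days' to 2015-02-27: counting 508 days back gives 2013-10-07.
Applying '-136 days' to 2013-10-07: counting 136 days back gives 2013-05-24.
Adding -6 years to 2013-05-24 gives 2007-05-24.

2007-05-24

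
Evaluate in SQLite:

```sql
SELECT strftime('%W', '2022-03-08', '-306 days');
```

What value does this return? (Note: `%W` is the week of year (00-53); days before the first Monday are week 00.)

18

First apply '-306 days': 2022-03-08 → 2021-05-06.
2021-05-06 is a Thursday. SQLite's %W counts Mondays since the year started; the result is 18.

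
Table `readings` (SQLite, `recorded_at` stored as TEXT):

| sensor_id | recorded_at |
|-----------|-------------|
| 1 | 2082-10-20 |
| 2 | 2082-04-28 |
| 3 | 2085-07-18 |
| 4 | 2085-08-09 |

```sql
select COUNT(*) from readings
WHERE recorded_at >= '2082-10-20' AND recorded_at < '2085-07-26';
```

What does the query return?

Rows in [2082-10-20, 2085-07-26): 2082-10-20, 2085-07-18 → 2 rows.

2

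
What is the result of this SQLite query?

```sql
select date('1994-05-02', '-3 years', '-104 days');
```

1991-01-18

Adding -3 years to 1994-05-02 gives 1991-05-02.
Applying '-104 days' to 1991-05-02: counting 104 days back gives 1991-01-18.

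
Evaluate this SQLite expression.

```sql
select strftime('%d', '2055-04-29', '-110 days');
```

First apply '-110 days': 2055-04-29 → 2055-01-09.
`%d` extracts the 2-digit day of month: 09.

09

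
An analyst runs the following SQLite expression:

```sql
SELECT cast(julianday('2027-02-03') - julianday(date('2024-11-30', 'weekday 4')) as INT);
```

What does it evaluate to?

790

`weekday 4` advances to the next Thursday; 2024-11-30 is a Saturday, so it moves forward to 2024-12-05.
26 days remain in December 2024 after the 5th (31 − 5).
Full months from January 2025 through January 2027 contribute their day counts.
Then 3 days into February 2027.
Total: 26 + 31 + 28 + 31 + 30 + 31 + 30 + 31 + 31 + 30 + 31 + 30 + 31 + 31 + 28 + 31 + 30 + 31 + 30 + 31 + 31 + 30 + 31 + 30 + 31 + 31 + 3 = 790.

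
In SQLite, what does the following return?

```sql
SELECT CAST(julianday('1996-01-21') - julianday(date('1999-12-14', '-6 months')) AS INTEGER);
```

-1240

Adding -6 months to 1999-12-14 gives 1999-06-14.
10 days remain in January 1996 after the 21st (31 − 21).
Full months from February 1996 through May 1999 contribute their day counts.
Then 14 days into June 1999.
Total: 10 + 29 + 31 + 30 + 31 + 30 + 31 + 31 + 30 + 31 + 30 + 31 + 31 + 28 + 31 + 30 + 31 + 30 + 31 + 31 + 30 + 31 + 30 + 31 + 31 + 28 + 31 + 30 + 31 + 30 + 31 + 31 + 30 + 31 + 30 + 31 + 31 + 28 + 31 + 30 + 31 + 14 = 1240.
The subtraction is earlier − later, so the result is −1240 → -1240.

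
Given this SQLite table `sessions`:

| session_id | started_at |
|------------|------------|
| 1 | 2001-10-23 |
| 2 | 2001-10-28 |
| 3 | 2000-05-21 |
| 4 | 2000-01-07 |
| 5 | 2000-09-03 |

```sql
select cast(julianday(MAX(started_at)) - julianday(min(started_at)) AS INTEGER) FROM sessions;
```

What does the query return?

MIN = 2000-01-07, MAX = 2001-10-28.
24 days remain in January 2000 after the 7th (31 − 7).
Full months from February 2000 through September 2001 contribute their day counts.
Then 28 days into October 2001.
Total: 24 + 29 + 31 + 30 + 31 + 30 + 31 + 31 + 30 + 31 + 30 + 31 + 31 + 28 + 31 + 30 + 31 + 30 + 31 + 31 + 30 + 28 = 660.

660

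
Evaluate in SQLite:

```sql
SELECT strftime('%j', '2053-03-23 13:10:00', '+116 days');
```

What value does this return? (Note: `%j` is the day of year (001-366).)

First apply '+116 days': 2053-03-23 13:10:00 → 2053-07-17 13:10:00.
Day-of-year for 2053-07-17: days since 2053-01-01 inclusive = 198, zero-padded to 198.

198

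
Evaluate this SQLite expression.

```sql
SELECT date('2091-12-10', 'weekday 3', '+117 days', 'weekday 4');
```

2092-04-10

`weekday 3` advances to the next Wednesday; 2091-12-10 is a Monday, so it moves forward to 2091-12-12.
Applying '+117 days' to 2091-12-12: counting 117 days forward gives 2092-04-07.
`weekday 4` advances to the next Thursday; 2092-04-07 is a Monday, so it moves forward to 2092-04-10.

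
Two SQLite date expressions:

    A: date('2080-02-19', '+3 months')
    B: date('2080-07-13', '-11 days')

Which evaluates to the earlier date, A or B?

A = 2080-05-19.
B = 2080-07-02.
A is earlier.

A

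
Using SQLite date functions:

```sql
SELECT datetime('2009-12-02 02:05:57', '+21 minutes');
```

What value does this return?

2009-12-02 02:26:57

+21 minutes from 2009-12-02 02:05:57 is 2009-12-02 02:26:57.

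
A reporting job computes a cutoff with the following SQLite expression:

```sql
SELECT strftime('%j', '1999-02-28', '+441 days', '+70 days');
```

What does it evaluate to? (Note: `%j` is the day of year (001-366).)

205

First apply '+441 days', '+70 days': 1999-02-28 → 2000-07-23.
Day-of-year for 2000-07-23: days since 2000-01-01 inclusive = 205, zero-padded to 205.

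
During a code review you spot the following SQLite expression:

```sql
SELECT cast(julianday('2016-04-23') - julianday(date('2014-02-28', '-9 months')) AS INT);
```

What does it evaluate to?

1061

Adding -9 months to 2014-02-28 gives 2013-05-28.
3 days remain in May 2013 after the 28th (31 − 28).
Full months from June 2013 through March 2016 contribute their day counts.
Then 23 days into April 2016.
Total: 3 + 30 + 31 + 31 + 30 + 31 + 30 + 31 + 31 + 28 + 31 + 30 + 31 + 30 + 31 + 31 + 30 + 31 + 30 + 31 + 31 + 28 + 31 + 30 + 31 + 30 + 31 + 31 + 30 + 31 + 30 + 31 + 31 + 29 + 31 + 23 = 1061.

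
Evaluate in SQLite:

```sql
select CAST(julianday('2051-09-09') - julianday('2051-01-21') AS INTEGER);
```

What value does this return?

10 days remain in January 2051 after the 21st (31 − 21).
Full months from February 2051 through August 2051 contribute their day counts.
Then 9 days into September 2051.
Total: 10 + 28 + 31 + 30 + 31 + 30 + 31 + 31 + 9 = 231.

231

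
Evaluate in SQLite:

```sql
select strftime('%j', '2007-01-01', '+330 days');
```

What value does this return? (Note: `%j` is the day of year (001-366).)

331

First apply '+330 days': 2007-01-01 → 2007-11-27.
Day-of-year for 2007-11-27: days since 2007-01-01 inclusive = 331, zero-padded to 331.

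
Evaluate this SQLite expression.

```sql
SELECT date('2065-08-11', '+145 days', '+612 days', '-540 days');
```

2066-03-16

Applying '+145 days' to 2065-08-11: counting 145 days forward gives 2066-01-03.
Applying '+612 days' to 2066-01-03: counting 612 days forward gives 2067-09-07.
Applying '-540 days' to 2067-09-07: counting 540 days back gives 2066-03-16.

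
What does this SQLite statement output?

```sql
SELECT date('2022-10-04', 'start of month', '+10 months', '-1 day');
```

`start of month` rewinds 2022-10-04 to 2022-10-01.
Adding +10 months to 2022-10-01 gives 2023-08-01.
Going back 1 day from 2023-08-01 reaches 2023-07-31 (last day of July, 31 days).

2023-07-31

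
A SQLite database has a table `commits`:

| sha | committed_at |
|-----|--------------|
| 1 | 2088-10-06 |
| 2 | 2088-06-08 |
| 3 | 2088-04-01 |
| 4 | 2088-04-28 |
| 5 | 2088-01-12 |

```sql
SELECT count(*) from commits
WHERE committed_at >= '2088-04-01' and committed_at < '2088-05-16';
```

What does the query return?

2

Rows in [2088-04-01, 2088-05-16): 2088-04-01, 2088-04-28 → 2 rows.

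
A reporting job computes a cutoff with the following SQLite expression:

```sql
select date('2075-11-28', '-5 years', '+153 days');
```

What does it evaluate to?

2071-04-30

Adding -5 years to 2075-11-28 gives 2070-11-28.
Applying '+153 days' to 2070-11-28: counting 153 days forward gives 2071-04-30.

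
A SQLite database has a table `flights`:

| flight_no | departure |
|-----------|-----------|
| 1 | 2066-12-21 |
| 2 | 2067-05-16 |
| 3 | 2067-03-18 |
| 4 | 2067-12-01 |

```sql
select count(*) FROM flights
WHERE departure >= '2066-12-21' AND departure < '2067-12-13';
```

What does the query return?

4

Rows in [2066-12-21, 2067-12-13): 2066-12-21, 2067-05-16, 2067-03-18, 2067-12-01 → 4 rows.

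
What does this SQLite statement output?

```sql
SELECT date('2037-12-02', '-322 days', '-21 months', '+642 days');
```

2037-01-15

Applying '-322 days' to 2037-12-02: counting 322 days back gives 2037-01-14.
Adding -21 months to 2037-01-14 gives 2035-04-14.
Applying '+642 days' to 2035-04-14: counting 642 days forward gives 2037-01-15.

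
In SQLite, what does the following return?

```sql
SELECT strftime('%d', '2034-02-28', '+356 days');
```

19

First apply '+356 days': 2034-02-28 → 2035-02-19.
`%d` extracts the 2-digit day of month: 19.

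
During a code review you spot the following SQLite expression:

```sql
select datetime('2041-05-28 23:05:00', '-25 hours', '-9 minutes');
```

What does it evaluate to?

-25 hours from 2041-05-28 23:05:00 is 2041-05-27 22:05:00 (crosses midnight).
-9 minutes from 2041-05-27 22:05:00 is 2041-05-27 21:56:00.

2041-05-27 21:56:00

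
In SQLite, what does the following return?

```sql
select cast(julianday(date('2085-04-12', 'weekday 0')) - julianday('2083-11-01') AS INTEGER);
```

`weekday 0` advances to the next Sunday; 2085-04-12 is a Thursday, so it moves forward to 2085-04-15.
29 days remain in November 2083 after the 1st (30 − 1).
Full months from December 2083 through March 2085 contribute their day counts.
Then 15 days into April 2085.
Total: 29 + 31 + 31 + 29 + 31 + 30 + 31 + 30 + 31 + 31 + 30 + 31 + 30 + 31 + 31 + 28 + 31 + 15 = 531.

531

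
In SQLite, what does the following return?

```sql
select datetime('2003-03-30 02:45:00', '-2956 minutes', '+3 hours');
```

2003-03-28 04:29:00

2956 minutes = 49h 16m; -2956 minutes from 2003-03-30 02:45:00 is 2003-03-28 01:29:00 (crosses midnight).
+3 hours from 2003-03-28 01:29:00 is 2003-03-28 04:29:00.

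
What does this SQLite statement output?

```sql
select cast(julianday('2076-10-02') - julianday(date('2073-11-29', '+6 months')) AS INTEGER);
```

Adding +6 months to 2073-11-29 gives 2074-05-29.
2 days remain in May 2074 after the 29th (31 − 29).
Full months from June 2074 through September 2076 contribute their day counts.
Then 2 days into October 2076.
Total: 2 + 30 + 31 + 31 + 30 + 31 + 30 + 31 + 31 + 28 + 31 + 30 + 31 + 30 + 31 + 31 + 30 + 31 + 30 + 31 + 31 + 29 + 31 + 30 + 31 + 30 + 31 + 31 + 30 + 2 = 857.

857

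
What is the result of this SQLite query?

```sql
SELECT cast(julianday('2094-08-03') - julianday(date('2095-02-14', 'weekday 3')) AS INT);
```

`weekday 3` advances to the next Wednesday; 2095-02-14 is a Monday, so it moves forward to 2095-02-16.
28 days remain in August 2094 after the 3rd (31 − 3).
September 2094: 30 days.
October 2094: 31 days.
November 2094: 30 days.
December 2094: 31 days.
January 2095: 31 days.
Then 16 days into February 2095.
Total: 28 + 30 + 31 + 30 + 31 + 31 + 16 = 197.
The subtraction is earlier − later, so the result is −197 → -197.

-197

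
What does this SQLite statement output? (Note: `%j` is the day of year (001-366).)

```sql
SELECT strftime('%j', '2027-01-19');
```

Day-of-year for 2027-01-19: days since 2027-01-01 inclusive = 19, zero-padded to 019.

019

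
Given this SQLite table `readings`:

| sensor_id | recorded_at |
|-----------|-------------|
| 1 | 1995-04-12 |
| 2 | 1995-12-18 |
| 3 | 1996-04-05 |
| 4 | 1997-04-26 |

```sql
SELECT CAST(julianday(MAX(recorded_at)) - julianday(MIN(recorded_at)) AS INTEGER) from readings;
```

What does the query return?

745

MIN = 1995-04-12, MAX = 1997-04-26.
18 days remain in April 1995 after the 12th (30 − 12).
Full months from May 1995 through March 1997 contribute their day counts.
Then 26 days into April 1997.
Total: 18 + 31 + 30 + 31 + 31 + 30 + 31 + 30 + 31 + 31 + 29 + 31 + 30 + 31 + 30 + 31 + 31 + 30 + 31 + 30 + 31 + 31 + 28 + 31 + 26 = 745.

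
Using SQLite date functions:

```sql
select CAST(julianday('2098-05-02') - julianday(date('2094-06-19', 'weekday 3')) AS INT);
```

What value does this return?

`weekday 3` advances to the next Wednesday; 2094-06-19 is a Saturday, so it moves forward to 2094-06-23.
7 days remain in June 2094 after the 23rd (30 − 23).
Full months from July 2094 through April 2098 contribute their day counts.
Then 2 days into May 2098.
Total: 7 + 31 + 31 + 30 + 31 + 30 + 31 + 31 + 28 + 31 + 30 + 31 + 30 + 31 + 31 + 30 + 31 + 30 + 31 + 31 + 29 + 31 + 30 + 31 + 30 + 31 + 31 + 30 + 31 + 30 + 31 + 31 + 28 + 31 + 30 + 31 + 30 + 31 + 31 + 30 + 31 + 30 + 31 + 31 + 28 + 31 + 30 + 2 = 1409.

1409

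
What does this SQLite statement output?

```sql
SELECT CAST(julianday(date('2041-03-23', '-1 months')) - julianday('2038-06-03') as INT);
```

996

Adding -1 month to 2041-03-23 gives 2041-02-23.
27 days remain in June 2038 after the 3rd (30 − 3).
Full months from July 2038 through January 2041 contribute their day counts.
Then 23 days into February 2041.
Total: 27 + 31 + 31 + 30 + 31 + 30 + 31 + 31 + 28 + 31 + 30 + 31 + 30 + 31 + 31 + 30 + 31 + 30 + 31 + 31 + 29 + 31 + 30 + 31 + 30 + 31 + 31 + 30 + 31 + 30 + 31 + 31 + 23 = 996.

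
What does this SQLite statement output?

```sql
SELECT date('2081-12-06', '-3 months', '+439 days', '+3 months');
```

2083-02-19

Adding -3 months to 2081-12-06 gives 2081-09-06.
Applying '+439 days' to 2081-09-06: counting 439 days forward gives 2082-11-19.
Adding +3 months to 2082-11-19 gives 2083-02-19.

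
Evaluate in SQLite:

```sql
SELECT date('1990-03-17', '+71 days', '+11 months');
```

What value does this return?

1991-04-27

Applying '+71 days' to 1990-03-17: counting 71 days forward gives 1990-05-27.
Adding +11 months to 1990-05-27 gives 1991-04-27.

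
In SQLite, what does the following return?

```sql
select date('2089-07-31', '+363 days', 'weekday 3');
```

Applying '+363 days' to 2089-07-31: counting 363 days forward gives 2090-07-29.
`weekday 3` advances to the next Wednesday; 2090-07-29 is a Saturday, so it moves forward to 2090-08-02.

2090-08-02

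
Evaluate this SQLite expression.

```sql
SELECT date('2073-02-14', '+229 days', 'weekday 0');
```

Applying '+229 days' to 2073-02-14: counting 229 days forward gives 2073-10-01.
`weekday 0` advances to the next Sunday; 2073-10-01 is already a Sunday, so it stays at 2073-10-01.

2073-10-01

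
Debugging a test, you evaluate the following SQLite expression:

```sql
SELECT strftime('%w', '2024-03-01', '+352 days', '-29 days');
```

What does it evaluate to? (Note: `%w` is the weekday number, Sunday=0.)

6

First apply '+352 days', '-29 days': 2024-03-01 → 2025-01-18.
2025-01-18 is a Saturday; with Sunday=0 that is 6.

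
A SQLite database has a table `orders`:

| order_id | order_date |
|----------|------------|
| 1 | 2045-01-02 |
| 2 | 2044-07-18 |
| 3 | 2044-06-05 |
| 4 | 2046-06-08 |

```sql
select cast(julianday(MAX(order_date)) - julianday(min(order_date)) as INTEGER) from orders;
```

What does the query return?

MIN = 2044-06-05, MAX = 2046-06-08.
25 days remain in June 2044 after the 5th (30 − 5).
Full months from July 2044 through May 2046 contribute their day counts.
Then 8 days into June 2046.
Total: 25 + 31 + 31 + 30 + 31 + 30 + 31 + 31 + 28 + 31 + 30 + 31 + 30 + 31 + 31 + 30 + 31 + 30 + 31 + 31 + 28 + 31 + 30 + 31 + 8 = 733.

733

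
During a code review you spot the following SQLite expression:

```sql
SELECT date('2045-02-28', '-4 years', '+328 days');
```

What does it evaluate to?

2042-01-22

Adding -4 years to 2045-02-28 gives 2041-02-28.
Applying '+328 days' to 2041-02-28: counting 328 days forward gives 2042-01-22.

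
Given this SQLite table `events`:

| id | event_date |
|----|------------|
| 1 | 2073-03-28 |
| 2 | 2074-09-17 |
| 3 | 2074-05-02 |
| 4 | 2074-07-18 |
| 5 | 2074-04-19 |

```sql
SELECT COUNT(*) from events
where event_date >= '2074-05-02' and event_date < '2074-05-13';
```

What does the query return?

1

Rows in [2074-05-02, 2074-05-13): 2074-05-02 → 1 row.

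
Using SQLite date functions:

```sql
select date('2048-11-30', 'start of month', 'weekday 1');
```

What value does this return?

2048-11-02

`start of month` rewinds 2048-11-30 to 2048-11-01.
`weekday 1` advances to the next Monday; 2048-11-01 is a Sunday, so it moves forward to 2048-11-02.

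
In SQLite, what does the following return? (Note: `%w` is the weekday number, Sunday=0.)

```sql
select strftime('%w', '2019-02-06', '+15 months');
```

First apply '+15 months': 2019-02-06 → 2020-05-06.
2020-05-06 is a Wednesday; with Sunday=0 that is 3.

3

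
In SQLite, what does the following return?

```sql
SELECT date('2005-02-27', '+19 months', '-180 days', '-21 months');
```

Adding +19 months to 2005-02-27 gives 2006-09-27.
Applying '-180 days' to 2006-09-27: counting 180 days back gives 2006-03-31.
Adding -21 months to 2006-03-31 targets 2004-06-31. June 2004 has only 30 days, so SQLite normalizes the 1-day overflow forward to 2004-07-01.

2004-07-01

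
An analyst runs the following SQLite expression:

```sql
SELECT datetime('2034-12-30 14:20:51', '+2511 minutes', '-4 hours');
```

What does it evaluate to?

2511 minutes = 41h 51m; +2511 minutes from 2034-12-30 14:20:51 is 2035-01-01 08:11:51 (crosses midnight).
-4 hours from 2035-01-01 08:11:51 is 2035-01-01 04:11:51.

2035-01-01 04:11:51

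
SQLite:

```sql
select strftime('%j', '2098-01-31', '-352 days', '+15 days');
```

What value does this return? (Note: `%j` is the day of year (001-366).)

First apply '-352 days', '+15 days': 2098-01-31 → 2097-02-28.
Day-of-year for 2097-02-28: days since 2097-01-01 inclusive = 59, zero-padded to 059.

059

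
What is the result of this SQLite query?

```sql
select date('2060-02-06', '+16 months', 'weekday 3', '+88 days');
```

Adding +16 months to 2060-02-06 gives 2061-06-06.
`weekday 3` advances to the next Wednesday; 2061-06-06 is a Monday, so it moves forward to 2061-06-08.
Applying '+88 days' to 2061-06-08: counting 88 days forward gives 2061-09-04.

2061-09-04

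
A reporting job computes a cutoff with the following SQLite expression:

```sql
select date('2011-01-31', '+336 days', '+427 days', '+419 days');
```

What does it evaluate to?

Applying '+336 days' to 2011-01-31: counting 336 days forward gives 2012-01-02.
Applying '+427 days' to 2012-01-02: counting 427 days forward gives 2013-03-04.
Applying '+419 days' to 2013-03-04: counting 419 days forward gives 2014-04-27.

2014-04-27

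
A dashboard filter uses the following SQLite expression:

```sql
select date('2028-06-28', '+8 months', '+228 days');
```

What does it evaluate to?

2029-10-14

Adding +8 months to 2028-06-28 gives 2029-02-28.
Applying '+228 days' to 2029-02-28: counting 228 days forward gives 2029-10-14.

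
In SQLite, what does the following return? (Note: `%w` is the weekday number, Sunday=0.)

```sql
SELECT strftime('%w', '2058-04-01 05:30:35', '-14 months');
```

4

First apply '-14 months': 2058-04-01 05:30:35 → 2057-02-01 05:30:35.
2057-02-01 is a Thursday; with Sunday=0 that is 4.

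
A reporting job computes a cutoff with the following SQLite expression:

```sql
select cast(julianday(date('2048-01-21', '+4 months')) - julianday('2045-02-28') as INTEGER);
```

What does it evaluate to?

1178

Adding +4 months to 2048-01-21 gives 2048-05-21.
0 days remain in February 2045 after the 28th (28 − 28).
Full months from March 2045 through April 2048 contribute their day counts.
Then 21 days into May 2048.
Total: 0 + 31 + 30 + 31 + 30 + 31 + 31 + 30 + 31 + 30 + 31 + 31 + 28 + 31 + 30 + 31 + 30 + 31 + 31 + 30 + 31 + 30 + 31 + 31 + 28 + 31 + 30 + 31 + 30 + 31 + 31 + 30 + 31 + 30 + 31 + 31 + 29 + 31 + 30 + 21 = 1178.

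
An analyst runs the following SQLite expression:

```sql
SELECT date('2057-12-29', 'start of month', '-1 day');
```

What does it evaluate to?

2057-11-30

`start of month` rewinds 2057-12-29 to 2057-12-01.
Going back 1 day from 2057-12-01 reaches 2057-11-30 (last day of November, 30 days).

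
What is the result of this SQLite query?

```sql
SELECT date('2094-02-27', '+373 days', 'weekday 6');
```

Applying '+373 days' to 2094-02-27: counting 373 days forward gives 2095-03-07.
`weekday 6` advances to the next Saturday; 2095-03-07 is a Monday, so it moves forward to 2095-03-12.

2095-03-12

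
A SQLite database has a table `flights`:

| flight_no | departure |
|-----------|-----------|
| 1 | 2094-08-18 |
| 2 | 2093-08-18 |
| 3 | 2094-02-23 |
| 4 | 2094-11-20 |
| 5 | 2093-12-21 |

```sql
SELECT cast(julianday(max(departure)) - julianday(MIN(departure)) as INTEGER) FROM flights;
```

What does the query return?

MIN = 2093-08-18, MAX = 2094-11-20.
13 days remain in August 2093 after the 18th (31 − 18).
Full months from September 2093 through October 2094 contribute their day counts.
Then 20 days into November 2094.
Total: 13 + 30 + 31 + 30 + 31 + 31 + 28 + 31 + 30 + 31 + 30 + 31 + 31 + 30 + 31 + 20 = 459.

459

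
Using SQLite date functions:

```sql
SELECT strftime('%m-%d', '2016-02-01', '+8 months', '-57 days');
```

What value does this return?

08-05

First apply '+8 months', '-57 days': 2016-02-01 → 2016-08-05.
`%m-%d` extracts the month-day: 08-05.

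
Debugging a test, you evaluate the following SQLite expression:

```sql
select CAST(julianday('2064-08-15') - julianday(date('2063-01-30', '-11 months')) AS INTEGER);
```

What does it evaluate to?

897

Adding -11 months to 2063-01-30 targets 2062-02-30. February 2062 has only 28 days, so SQLite normalizes the 2-day overflow forward to 2062-03-02.
29 days remain in March 2062 after the 2nd (31 − 2).
Full months from April 2062 through July 2064 contribute their day counts.
Then 15 days into August 2064.
Total: 29 + 30 + 31 + 30 + 31 + 31 + 30 + 31 + 30 + 31 + 31 + 28 + 31 + 30 + 31 + 30 + 31 + 31 + 30 + 31 + 30 + 31 + 31 + 29 + 31 + 30 + 31 + 30 + 31 + 15 = 897.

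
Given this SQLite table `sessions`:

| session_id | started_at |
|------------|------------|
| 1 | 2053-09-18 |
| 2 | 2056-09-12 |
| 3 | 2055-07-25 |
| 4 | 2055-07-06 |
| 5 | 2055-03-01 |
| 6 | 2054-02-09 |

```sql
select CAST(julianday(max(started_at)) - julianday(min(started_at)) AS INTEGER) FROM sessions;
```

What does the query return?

MIN = 2053-09-18, MAX = 2056-09-12.
12 days remain in September 2053 after the 18th (30 − 18).
Full months from October 2053 through August 2056 contribute their day counts.
Then 12 days into September 2056.
Total: 12 + 31 + 30 + 31 + 31 + 28 + 31 + 30 + 31 + 30 + 31 + 31 + 30 + 31 + 30 + 31 + 31 + 28 + 31 + 30 + 31 + 30 + 31 + 31 + 30 + 31 + 30 + 31 + 31 + 29 + 31 + 30 + 31 + 30 + 31 + 31 + 12 = 1090.

1090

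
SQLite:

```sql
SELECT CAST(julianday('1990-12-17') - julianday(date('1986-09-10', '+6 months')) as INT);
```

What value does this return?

Adding +6 months to 1986-09-10 gives 1987-03-10.
21 days remain in March 1987 after the 10th (31 − 10).
Full months from April 1987 through November 1990 contribute their day counts.
Then 17 days into December 1990.
Total: 21 + 30 + 31 + 30 + 31 + 31 + 30 + 31 + 30 + 31 + 31 + 29 + 31 + 30 + 31 + 30 + 31 + 31 + 30 + 31 + 30 + 31 + 31 + 28 + 31 + 30 + 31 + 30 + 31 + 31 + 30 + 31 + 30 + 31 + 31 + 28 + 31 + 30 + 31 + 30 + 31 + 31 + 30 + 31 + 30 + 17 = 1378.

1378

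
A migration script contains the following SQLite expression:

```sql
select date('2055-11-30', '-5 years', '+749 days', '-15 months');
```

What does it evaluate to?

Adding -5 years to 2055-11-30 gives 2050-11-30.
Applying '+749 days' to 2050-11-30: counting 749 days forward gives 2052-12-18.
Adding -15 months to 2052-12-18 gives 2051-09-18.

2051-09-18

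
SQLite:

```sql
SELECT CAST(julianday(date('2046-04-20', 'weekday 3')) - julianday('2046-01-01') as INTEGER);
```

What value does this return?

`weekday 3` advances to the next Wednesday; 2046-04-20 is a Friday, so it moves forward to 2046-04-25.
30 days remain in January 2046 after the 1st (31 − 1).
February 2046: 28 days.
March 2046: 31 days.
Then 25 days into April 2046.
Total: 30 + 28 + 31 + 25 = 114.

114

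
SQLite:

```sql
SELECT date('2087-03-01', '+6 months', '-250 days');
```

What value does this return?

2086-12-25

Adding +6 months to 2087-03-01 gives 2087-09-01.
Applying '-250 days' to 2087-09-01: counting 250 days back gives 2086-12-25.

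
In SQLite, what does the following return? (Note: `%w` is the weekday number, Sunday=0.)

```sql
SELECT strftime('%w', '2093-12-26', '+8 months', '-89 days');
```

First apply '+8 months', '-89 days': 2093-12-26 → 2094-05-29.
2094-05-29 is a Saturday; with Sunday=0 that is 6.

6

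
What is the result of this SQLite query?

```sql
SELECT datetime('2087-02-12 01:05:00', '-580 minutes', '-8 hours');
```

580 minutes = 9h 40m; -580 minutes from 2087-02-12 01:05:00 is 2087-02-11 15:25:00 (crosses midnight).
-8 hours from 2087-02-11 15:25:00 is 2087-02-11 07:25:00.

2087-02-11 07:25:00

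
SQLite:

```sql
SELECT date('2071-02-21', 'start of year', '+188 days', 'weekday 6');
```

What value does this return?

2071-07-11

`start of year` rewinds 2071-02-21 to 2071-01-01.
Applying '+188 days' to 2071-01-01: counting 188 days forward gives 2071-07-08.
`weekday 6` advances to the next Saturday; 2071-07-08 is a Wednesday, so it moves forward to 2071-07-11.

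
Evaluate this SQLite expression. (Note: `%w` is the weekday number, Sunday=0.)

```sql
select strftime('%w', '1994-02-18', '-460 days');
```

0

First apply '-460 days': 1994-02-18 → 1992-11-15.
1992-11-15 is a Sunday; with Sunday=0 that is 0.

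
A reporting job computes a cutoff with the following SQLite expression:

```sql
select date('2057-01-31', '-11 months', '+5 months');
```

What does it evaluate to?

2056-08-02

Adding -11 months to 2057-01-31 targets 2056-02-31. February 2056 has only 29 days, so SQLite normalizes the 2-day overflow forward to 2056-03-02.
Adding +5 months to 2056-03-02 gives 2056-08-02.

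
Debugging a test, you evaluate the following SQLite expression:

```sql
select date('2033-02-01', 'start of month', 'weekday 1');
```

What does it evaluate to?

2033-02-07

`start of month` rewinds 2033-02-01 to 2033-02-01.
`weekday 1` advances to the next Monday; 2033-02-01 is a Tuesday, so it moves forward to 2033-02-07.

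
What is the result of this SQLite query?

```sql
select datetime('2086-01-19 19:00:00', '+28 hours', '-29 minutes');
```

+28 hours from 2086-01-19 19:00:00 is 2086-01-20 23:00:00 (crosses midnight).
-29 minutes from 2086-01-20 23:00:00 is 2086-01-20 22:31:00.

2086-01-20 22:31:00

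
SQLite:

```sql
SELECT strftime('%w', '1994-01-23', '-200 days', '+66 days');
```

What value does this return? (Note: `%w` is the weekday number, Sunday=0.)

First apply '-200 days', '+66 days': 1994-01-23 → 1993-09-11.
1993-09-11 is a Saturday; with Sunday=0 that is 6.

6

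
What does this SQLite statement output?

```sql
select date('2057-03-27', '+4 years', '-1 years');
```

Adding +4 years to 2057-03-27 gives 2061-03-27.
Adding -1 year to 2061-03-27 gives 2060-03-27.

2060-03-27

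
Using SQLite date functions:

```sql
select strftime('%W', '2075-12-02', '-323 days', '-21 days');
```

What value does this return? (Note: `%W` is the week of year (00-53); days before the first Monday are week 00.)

51

First apply '-323 days', '-21 days': 2075-12-02 → 2074-12-23.
2074-12-23 is a Sunday. SQLite's %W counts Mondays since the year started; the result is 51.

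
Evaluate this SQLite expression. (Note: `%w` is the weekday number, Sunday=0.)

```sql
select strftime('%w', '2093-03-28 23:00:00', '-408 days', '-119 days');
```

4

First apply '-408 days', '-119 days': 2093-03-28 23:00:00 → 2091-10-18 23:00:00.
2091-10-18 is a Thursday; with Sunday=0 that is 4.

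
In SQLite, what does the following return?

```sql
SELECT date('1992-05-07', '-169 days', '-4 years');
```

1987-11-20

Applying '-169 days' to 1992-05-07: counting 169 days back gives 1991-11-20.
Adding -4 years to 1991-11-20 gives 1987-11-20.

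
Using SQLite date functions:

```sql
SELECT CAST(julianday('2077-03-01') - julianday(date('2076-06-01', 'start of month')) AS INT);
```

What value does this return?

`start of month` rewinds 2076-06-01 to 2076-06-01.
29 days remain in June 2076 after the 1st (30 − 1).
Full months from July 2076 through February 2077 contribute their day counts.
Then 1 day into March 2077.
Total: 29 + 31 + 31 + 30 + 31 + 30 + 31 + 31 + 28 + 1 = 273.

273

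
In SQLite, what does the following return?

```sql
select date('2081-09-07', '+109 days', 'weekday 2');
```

Applying '+109 days' to 2081-09-07: counting 109 days forward gives 2081-12-25.
`weekday 2` advances to the next Tuesday; 2081-12-25 is a Thursday, so it moves forward to 2081-12-30.

2081-12-30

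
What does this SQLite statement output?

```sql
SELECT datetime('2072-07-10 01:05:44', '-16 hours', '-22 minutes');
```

-16 hours from 2072-07-10 01:05:44 is 2072-07-09 09:05:44 (crosses midnight).
-22 minutes from 2072-07-09 09:05:44 is 2072-07-09 08:43:44.

2072-07-09 08:43:44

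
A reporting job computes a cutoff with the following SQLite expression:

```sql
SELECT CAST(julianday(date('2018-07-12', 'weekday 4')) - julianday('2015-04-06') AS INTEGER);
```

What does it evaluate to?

`weekday 4` advances to the next Thursday; 2018-07-12 is already a Thursday, so it stays at 2018-07-12.
24 days remain in April 2015 after the 6th (30 − 6).
Full months from May 2015 through June 2018 contribute their day counts.
Then 12 days into July 2018.
Total: 24 + 31 + 30 + 31 + 31 + 30 + 31 + 30 + 31 + 31 + 29 + 31 + 30 + 31 + 30 + 31 + 31 + 30 + 31 + 30 + 31 + 31 + 28 + 31 + 30 + 31 + 30 + 31 + 31 + 30 + 31 + 30 + 31 + 31 + 28 + 31 + 30 + 31 + 30 + 12 = 1193.

1193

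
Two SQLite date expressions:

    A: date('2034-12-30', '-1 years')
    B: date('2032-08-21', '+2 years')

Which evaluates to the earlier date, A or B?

A

A = 2033-12-30.
B = 2034-08-21.
A is earlier.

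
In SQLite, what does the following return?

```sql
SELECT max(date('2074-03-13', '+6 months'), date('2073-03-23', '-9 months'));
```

date('2074-03-13', '+6 months') → 2074-09-13.
date('2073-03-23', '-9 months') → 2072-06-23.
Later of the two is 2074-09-13.

2074-09-13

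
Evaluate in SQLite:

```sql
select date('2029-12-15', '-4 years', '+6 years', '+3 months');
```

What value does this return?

Adding -4 years to 2029-12-15 gives 2025-12-15.
Adding +6 years to 2025-12-15 gives 2031-12-15.
Adding +3 months to 2031-12-15 gives 2032-03-15.

2032-03-15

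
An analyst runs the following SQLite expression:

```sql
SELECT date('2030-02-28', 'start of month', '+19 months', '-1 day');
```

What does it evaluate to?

2031-08-31

`start of month` rewinds 2030-02-28 to 2030-02-01.
Adding +19 months to 2030-02-01 gives 2031-09-01.
Going back 1 day from 2031-09-01 reaches 2031-08-31 (last day of August, 31 days).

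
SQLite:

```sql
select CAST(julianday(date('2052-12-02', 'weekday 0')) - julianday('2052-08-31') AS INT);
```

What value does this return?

`weekday 0` advances to the next Sunday; 2052-12-02 is a Monday, so it moves forward to 2052-12-08.
0 days remain in August 2052 after the 31st (31 − 31).
September 2052: 30 days.
October 2052: 31 days.
November 2052: 30 days.
Then 8 days into December 2052.
Total: 0 + 30 + 31 + 30 + 8 = 99.

99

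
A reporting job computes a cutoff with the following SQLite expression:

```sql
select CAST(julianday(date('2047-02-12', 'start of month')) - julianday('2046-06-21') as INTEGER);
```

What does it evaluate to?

225

`start of month` rewinds 2047-02-12 to 2047-02-01.
9 days remain in June 2046 after the 21st (30 − 21).
Full months from July 2046 through January 2047 contribute their day counts.
Then 1 day into February 2047.
Total: 9 + 31 + 31 + 30 + 31 + 30 + 31 + 31 + 1 = 225.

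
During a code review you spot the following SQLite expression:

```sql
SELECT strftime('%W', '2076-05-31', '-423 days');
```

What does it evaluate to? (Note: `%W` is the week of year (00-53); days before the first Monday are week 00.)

First apply '-423 days': 2076-05-31 → 2075-04-04.
2075-04-04 is a Thursday. SQLite's %W counts Mondays since the year started; the result is 13.

13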